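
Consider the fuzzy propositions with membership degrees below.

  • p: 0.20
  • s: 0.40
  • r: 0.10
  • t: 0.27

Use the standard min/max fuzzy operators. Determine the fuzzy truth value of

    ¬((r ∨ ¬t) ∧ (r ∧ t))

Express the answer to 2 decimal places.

¬t = 1 − 0.27 = 0.73
r ∨ ¬t = max(a, b) on (0.10, 0.73) = 0.73
r ∧ t = min(a, b) on (0.10, 0.27) = 0.10
(r ∨ ¬t) ∧ (r ∧ t) = min(a, b) on (0.73, 0.10) = 0.10
¬((r ∨ ¬t) ∧ (r ∧ t)) = 1 − 0.10 = 0.90

0.90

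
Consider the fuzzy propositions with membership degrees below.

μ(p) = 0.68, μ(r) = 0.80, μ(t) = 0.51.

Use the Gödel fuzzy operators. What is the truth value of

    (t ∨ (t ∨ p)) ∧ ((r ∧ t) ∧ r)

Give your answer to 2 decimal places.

0.51

t ∨ p = max(a, b) on (0.51, 0.68) = 0.68
t ∨ (t ∨ p) = max(a, b) on (0.51, 0.68) = 0.68
r ∧ t = min(a, b) on (0.80, 0.51) = 0.51
(r ∧ t) ∧ r = min(a, b) on (0.51, 0.80) = 0.51
(t ∨ (t ∨ p)) ∧ ((r ∧ t) ∧ r) = min(a, b) on (0.68, 0.51) = 0.51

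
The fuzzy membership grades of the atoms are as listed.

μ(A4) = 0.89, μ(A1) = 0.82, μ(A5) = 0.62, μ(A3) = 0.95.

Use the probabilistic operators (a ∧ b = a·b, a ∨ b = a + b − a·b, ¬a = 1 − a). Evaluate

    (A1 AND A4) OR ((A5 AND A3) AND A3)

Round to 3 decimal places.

0.881

A1 AND A4 = a·b on (0.8200, 0.8900) = 0.7298
A5 AND A3 = a·b on (0.6200, 0.9500) = 0.5890
(A5 AND A3) AND A3 = a·b on (0.5890, 0.9500) = 0.5595
(A1 AND A4) OR ((A5 AND A3) AND A3) = a + b − a·b on (0.7298, 0.5595) = 0.8810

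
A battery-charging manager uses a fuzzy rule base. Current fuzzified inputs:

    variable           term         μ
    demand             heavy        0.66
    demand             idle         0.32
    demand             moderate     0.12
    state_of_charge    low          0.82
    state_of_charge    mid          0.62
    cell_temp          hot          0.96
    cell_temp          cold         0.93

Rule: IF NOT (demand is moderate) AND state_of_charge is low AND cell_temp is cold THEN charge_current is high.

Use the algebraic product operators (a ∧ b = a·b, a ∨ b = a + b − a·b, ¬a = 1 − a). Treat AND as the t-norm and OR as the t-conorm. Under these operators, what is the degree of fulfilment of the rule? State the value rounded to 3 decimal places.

0.671

firing strength: ¬moderate=1−0.12=0.88, low=0.82, cold=0.93; AND[a·b] → w = 0.6711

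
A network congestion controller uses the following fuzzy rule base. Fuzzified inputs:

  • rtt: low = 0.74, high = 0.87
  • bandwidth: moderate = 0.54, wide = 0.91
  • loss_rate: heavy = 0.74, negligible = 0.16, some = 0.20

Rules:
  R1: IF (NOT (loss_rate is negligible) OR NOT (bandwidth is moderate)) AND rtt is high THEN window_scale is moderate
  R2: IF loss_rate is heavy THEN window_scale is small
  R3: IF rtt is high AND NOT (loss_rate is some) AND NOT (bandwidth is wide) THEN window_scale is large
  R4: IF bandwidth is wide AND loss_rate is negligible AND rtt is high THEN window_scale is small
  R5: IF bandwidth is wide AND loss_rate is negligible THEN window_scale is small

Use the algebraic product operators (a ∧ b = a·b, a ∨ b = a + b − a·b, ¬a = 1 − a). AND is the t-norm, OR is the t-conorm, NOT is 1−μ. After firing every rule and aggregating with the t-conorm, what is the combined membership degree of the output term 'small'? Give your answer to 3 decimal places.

R1: (¬negligible=1−0.16=0.84 OR ¬moderate=1−0.54=0.46) = 0.9136; AND[a·b] with high=0.87 → w = 0.7948
R2: heavy=0.74 → w = 0.7400
R3: high=0.87, ¬some=1−0.20=0.80, ¬wide=1−0.91=0.09; AND[a·b] → w = 0.0626
R4: wide=0.91, negligible=0.16, high=0.87; AND[a·b] → w = 0.1267
R5: wide=0.91, negligible=0.16; AND[a·b] → w = 0.1456
Rules with consequent 'small': {R2, R4, R5} → strengths 0.7400, 0.1267, 0.1456
Aggregate via t-conorm [a + b − a·b]: 0.8060

0.806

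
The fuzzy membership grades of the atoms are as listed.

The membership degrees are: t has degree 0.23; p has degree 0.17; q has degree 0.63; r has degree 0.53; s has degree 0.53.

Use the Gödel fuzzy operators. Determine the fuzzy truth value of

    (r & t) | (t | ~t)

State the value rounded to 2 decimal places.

r & t = min(a, b) on (0.53, 0.23) = 0.23
~t = 1 − 0.23 = 0.77
t | ~t = max(a, b) on (0.23, 0.77) = 0.77
(r & t) | (t | ~t) = max(a, b) on (0.23, 0.77) = 0.77

0.77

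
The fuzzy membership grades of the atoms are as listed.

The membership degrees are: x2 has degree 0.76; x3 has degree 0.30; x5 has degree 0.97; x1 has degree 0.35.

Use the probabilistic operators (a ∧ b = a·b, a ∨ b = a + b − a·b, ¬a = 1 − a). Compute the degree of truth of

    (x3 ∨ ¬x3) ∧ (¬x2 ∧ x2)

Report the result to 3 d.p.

0.144

¬x3 = 1 − 0.3000 = 0.7000
x3 ∨ ¬x3 = a + b − a·b on (0.3000, 0.7000) = 0.7900
¬x2 = 1 − 0.7600 = 0.2400
¬x2 ∧ x2 = a·b on (0.2400, 0.7600) = 0.1824
(x3 ∨ ¬x3) ∧ (¬x2 ∧ x2) = a·b on (0.7900, 0.1824) = 0.1441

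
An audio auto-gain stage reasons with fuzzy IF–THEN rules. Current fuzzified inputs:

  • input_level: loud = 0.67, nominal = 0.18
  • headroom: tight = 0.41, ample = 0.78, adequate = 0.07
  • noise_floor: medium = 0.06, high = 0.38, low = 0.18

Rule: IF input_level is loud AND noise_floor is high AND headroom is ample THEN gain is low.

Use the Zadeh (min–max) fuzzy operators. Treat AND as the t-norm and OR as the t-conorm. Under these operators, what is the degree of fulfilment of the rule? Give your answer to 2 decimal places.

0.38

firing strength: loud=0.67, high=0.38, ample=0.78; AND[min(a, b)] → w = 0.38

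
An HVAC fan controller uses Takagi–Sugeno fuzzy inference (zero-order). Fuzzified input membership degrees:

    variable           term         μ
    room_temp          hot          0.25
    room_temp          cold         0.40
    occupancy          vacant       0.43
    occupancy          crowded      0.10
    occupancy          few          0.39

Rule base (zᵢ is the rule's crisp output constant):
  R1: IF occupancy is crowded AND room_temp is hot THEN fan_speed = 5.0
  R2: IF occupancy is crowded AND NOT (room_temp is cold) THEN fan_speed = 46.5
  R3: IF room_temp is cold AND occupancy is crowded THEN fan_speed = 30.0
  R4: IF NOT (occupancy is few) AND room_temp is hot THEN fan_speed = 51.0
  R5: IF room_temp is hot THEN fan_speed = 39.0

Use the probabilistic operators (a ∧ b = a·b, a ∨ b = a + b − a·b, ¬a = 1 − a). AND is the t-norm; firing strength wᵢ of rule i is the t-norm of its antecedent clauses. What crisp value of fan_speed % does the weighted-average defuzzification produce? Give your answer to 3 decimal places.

R1 (z=5.0): crowded=0.10, hot=0.25; AND[a·b] → w = 0.0250
R2 (z=46.5): crowded=0.10, ¬cold=1−0.40=0.60; AND[a·b] → w = 0.0600
R3 (z=30.0): cold=0.40, crowded=0.10; AND[a·b] → w = 0.0400
R4 (z=51.0): ¬few=1−0.39=0.61, hot=0.25; AND[a·b] → w = 0.1525
R5 (z=39.0): hot=0.25 → w = 0.2500
Weighted average = (0.0250·5.0 + 0.0600·46.5 + 0.0400·30.0 + 0.1525·51.0 + 0.2500·39.0) / (0.0250 + 0.0600 + 0.0400 + 0.1525 + 0.2500)
  = 21.6425 / 0.5275 = 41.028

41.028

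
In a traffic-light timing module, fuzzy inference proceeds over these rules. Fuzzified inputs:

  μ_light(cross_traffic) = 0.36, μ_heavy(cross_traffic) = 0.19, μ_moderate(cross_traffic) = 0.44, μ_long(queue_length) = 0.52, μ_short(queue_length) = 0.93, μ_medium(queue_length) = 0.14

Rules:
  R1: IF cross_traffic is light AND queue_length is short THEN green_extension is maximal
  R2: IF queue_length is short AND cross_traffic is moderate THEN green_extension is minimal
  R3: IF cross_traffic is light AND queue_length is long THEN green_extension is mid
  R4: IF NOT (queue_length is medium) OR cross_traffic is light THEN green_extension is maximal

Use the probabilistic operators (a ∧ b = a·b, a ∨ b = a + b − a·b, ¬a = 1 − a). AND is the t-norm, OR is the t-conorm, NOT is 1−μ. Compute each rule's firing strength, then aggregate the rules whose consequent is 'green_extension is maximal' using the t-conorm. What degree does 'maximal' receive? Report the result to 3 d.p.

0.940

R1: light=0.36, short=0.93; AND[a·b] → w = 0.3348
R2: short=0.93, moderate=0.44; AND[a·b] → w = 0.4092
R3: light=0.36, long=0.52; AND[a·b] → w = 0.1872
R4: ¬medium=1−0.14=0.86, light=0.36; OR[a + b − a·b] → w = 0.9104
Rules with consequent 'maximal': {R1, R4} → strengths 0.3348, 0.9104
Aggregate via t-conorm [a + b − a·b]: 0.9404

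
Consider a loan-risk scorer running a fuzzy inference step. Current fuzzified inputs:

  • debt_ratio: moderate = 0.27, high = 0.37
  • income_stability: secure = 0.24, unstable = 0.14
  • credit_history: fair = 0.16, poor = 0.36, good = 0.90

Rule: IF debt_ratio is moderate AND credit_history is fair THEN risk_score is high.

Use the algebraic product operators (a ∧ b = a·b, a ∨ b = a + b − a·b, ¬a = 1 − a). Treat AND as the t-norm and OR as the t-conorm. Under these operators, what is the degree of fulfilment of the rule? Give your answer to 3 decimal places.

firing strength: moderate=0.27, fair=0.16; AND[a·b] → w = 0.0432

0.043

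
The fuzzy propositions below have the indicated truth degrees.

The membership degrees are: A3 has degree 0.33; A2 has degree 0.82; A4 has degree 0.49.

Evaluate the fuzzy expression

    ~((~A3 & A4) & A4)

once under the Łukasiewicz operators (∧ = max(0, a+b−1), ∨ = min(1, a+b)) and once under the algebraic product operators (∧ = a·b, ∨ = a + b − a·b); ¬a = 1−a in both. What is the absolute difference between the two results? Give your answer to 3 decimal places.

Under Łukasiewicz:
  ~A3 = 1 − 0.33 = 0.67
  ~A3 & A4 = max(0, a+b−1) on (0.67, 0.49) = 0.16
  (~A3 & A4) & A4 = max(0, a+b−1) on (0.16, 0.49) = 0.00
  ~((~A3 & A4) & A4) = 1 − 0.00 = 1.00
  → value = 1.0000
Under algebraic product:
  ~A3 = 1 − 0.3300 = 0.6700
  ~A3 & A4 = a·b on (0.6700, 0.4900) = 0.3283
  (~A3 & A4) & A4 = a·b on (0.3283, 0.4900) = 0.1609
  ~((~A3 & A4) & A4) = 1 − 0.1609 = 0.8391
  → value = 0.8391
|1.0000 − 0.8391| = 0.161

0.161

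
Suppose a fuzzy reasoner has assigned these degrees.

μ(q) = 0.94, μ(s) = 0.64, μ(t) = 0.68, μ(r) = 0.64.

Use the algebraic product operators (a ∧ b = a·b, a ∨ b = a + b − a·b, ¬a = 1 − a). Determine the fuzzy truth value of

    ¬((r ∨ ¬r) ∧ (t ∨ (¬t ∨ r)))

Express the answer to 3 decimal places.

¬r = 1 − 0.6400 = 0.3600
r ∨ ¬r = a + b − a·b on (0.6400, 0.3600) = 0.7696
¬t = 1 − 0.6800 = 0.3200
¬t ∨ r = a + b − a·b on (0.3200, 0.6400) = 0.7552
t ∨ (¬t ∨ r) = a + b − a·b on (0.6800, 0.7552) = 0.9217
(r ∨ ¬r) ∧ (t ∨ (¬t ∨ r)) = a·b on (0.7696, 0.9217) = 0.7093
¬((r ∨ ¬r) ∧ (t ∨ (¬t ∨ r))) = 1 − 0.7093 = 0.2907

0.291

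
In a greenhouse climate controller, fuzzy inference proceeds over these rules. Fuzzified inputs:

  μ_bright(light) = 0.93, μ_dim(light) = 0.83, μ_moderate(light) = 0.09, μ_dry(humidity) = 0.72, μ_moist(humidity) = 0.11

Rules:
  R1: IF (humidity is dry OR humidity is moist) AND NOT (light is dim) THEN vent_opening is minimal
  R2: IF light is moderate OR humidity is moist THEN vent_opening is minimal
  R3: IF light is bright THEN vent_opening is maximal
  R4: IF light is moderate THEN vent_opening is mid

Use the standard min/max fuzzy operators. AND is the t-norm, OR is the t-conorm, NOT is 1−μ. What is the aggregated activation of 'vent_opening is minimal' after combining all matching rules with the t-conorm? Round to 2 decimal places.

R1: (dry=0.72 OR moist=0.11) = 0.72; AND[min(a, b)] with ¬dim=1−0.83=0.17 → w = 0.17
R2: moderate=0.09, moist=0.11; OR[max(a, b)] → w = 0.11
R3: bright=0.93 → w = 0.93
R4: moderate=0.09 → w = 0.09
Rules with consequent 'minimal': {R1, R2} → strengths 0.17, 0.11
Aggregate via t-conorm [max(a, b)]: 0.17

0.17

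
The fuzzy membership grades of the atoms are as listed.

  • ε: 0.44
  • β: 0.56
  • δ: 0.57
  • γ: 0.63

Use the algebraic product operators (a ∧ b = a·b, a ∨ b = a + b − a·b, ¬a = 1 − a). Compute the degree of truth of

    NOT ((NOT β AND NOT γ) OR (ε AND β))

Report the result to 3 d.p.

NOT β = 1 − 0.5600 = 0.4400
NOT γ = 1 − 0.6300 = 0.3700
NOT β AND NOT γ = a·b on (0.4400, 0.3700) = 0.1628
ε AND β = a·b on (0.4400, 0.5600) = 0.2464
(NOT β AND NOT γ) OR (ε AND β) = a + b − a·b on (0.1628, 0.2464) = 0.3691
NOT ((NOT β AND NOT γ) OR (ε AND β)) = 1 − 0.3691 = 0.6309

0.631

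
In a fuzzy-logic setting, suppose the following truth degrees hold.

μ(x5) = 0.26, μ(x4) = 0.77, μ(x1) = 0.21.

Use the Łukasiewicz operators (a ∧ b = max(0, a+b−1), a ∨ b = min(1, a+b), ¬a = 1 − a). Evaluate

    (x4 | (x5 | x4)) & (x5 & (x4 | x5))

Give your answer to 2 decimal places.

x5 | x4 = min(1, a+b) on (0.26, 0.77) = 1.00
x4 | (x5 | x4) = min(1, a+b) on (0.77, 1.00) = 1.00
x4 | x5 = min(1, a+b) on (0.77, 0.26) = 1.00
x5 & (x4 | x5) = max(0, a+b−1) on (0.26, 1.00) = 0.26
(x4 | (x5 | x4)) & (x5 & (x4 | x5)) = max(0, a+b−1) on (1.00, 0.26) = 0.26

0.26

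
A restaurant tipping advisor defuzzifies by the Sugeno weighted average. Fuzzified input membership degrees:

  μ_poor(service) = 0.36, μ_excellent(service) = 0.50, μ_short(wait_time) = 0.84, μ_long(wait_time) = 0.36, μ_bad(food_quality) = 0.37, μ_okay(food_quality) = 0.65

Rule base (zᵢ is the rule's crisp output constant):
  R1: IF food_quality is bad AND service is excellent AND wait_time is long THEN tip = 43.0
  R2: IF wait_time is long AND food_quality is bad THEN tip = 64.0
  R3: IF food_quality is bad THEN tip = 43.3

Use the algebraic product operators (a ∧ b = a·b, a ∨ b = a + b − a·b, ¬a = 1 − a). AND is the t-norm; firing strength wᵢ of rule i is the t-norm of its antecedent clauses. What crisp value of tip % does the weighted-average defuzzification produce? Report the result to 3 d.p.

R1 (z=43.0): bad=0.37, excellent=0.50, long=0.36; AND[a·b] → w = 0.0666
R2 (z=64.0): long=0.36, bad=0.37; AND[a·b] → w = 0.1332
R3 (z=43.3): bad=0.37 → w = 0.3700
Weighted average = (0.0666·43.0 + 0.1332·64.0 + 0.3700·43.3) / (0.0666 + 0.1332 + 0.3700)
  = 27.4096 / 0.5698 = 48.104

48.104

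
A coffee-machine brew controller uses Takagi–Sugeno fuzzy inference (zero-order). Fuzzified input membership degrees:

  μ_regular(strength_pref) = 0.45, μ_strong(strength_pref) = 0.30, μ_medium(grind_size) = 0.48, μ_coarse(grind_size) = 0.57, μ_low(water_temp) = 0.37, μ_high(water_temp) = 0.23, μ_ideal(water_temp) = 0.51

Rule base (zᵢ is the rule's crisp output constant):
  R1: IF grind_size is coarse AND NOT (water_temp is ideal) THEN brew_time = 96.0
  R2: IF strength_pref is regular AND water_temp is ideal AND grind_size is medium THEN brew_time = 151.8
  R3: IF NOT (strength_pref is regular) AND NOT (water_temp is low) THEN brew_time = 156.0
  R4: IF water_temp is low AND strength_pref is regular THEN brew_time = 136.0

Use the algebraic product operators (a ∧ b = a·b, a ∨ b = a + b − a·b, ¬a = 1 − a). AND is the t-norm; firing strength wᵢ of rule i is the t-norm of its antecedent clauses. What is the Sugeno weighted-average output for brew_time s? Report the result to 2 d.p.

R1 (z=96.0): coarse=0.57, ¬ideal=1−0.51=0.49; AND[a·b] → w = 0.2793
R2 (z=151.8): regular=0.45, ideal=0.51, medium=0.48; AND[a·b] → w = 0.1102
R3 (z=156.0): ¬regular=1−0.45=0.55, ¬low=1−0.37=0.63; AND[a·b] → w = 0.3465
R4 (z=136.0): low=0.37, regular=0.45; AND[a·b] → w = 0.1665
Weighted average = (0.2793·96.0 + 0.1102·151.8 + 0.3465·156.0 + 0.1665·136.0) / (0.2793 + 0.1102 + 0.3465 + 0.1665)
  = 120.2331 / 0.9025 = 133.23

133.23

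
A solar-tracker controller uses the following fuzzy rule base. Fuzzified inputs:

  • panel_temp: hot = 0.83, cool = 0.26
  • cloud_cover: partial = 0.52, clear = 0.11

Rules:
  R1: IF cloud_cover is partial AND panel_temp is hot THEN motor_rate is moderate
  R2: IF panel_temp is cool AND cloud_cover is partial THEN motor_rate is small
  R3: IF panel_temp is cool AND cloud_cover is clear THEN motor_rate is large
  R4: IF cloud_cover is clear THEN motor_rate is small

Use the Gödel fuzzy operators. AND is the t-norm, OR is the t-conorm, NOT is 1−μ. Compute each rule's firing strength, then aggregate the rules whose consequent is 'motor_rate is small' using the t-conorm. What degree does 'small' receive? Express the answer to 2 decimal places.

R1: partial=0.52, hot=0.83; AND[min(a, b)] → w = 0.52
R2: cool=0.26, partial=0.52; AND[min(a, b)] → w = 0.26
R3: cool=0.26, clear=0.11; AND[min(a, b)] → w = 0.11
R4: clear=0.11 → w = 0.11
Rules with consequent 'small': {R2, R4} → strengths 0.26, 0.11
Aggregate via t-conorm [max(a, b)]: 0.26

0.26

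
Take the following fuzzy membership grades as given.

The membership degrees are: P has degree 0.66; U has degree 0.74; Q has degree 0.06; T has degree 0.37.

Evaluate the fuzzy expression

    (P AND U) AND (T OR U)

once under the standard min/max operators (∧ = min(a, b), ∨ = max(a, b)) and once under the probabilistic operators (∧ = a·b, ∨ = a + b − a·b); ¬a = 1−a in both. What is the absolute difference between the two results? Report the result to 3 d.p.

Under standard min/max:
  P AND U = min(a, b) on (0.66, 0.74) = 0.66
  T OR U = max(a, b) on (0.37, 0.74) = 0.74
  (P AND U) AND (T OR U) = min(a, b) on (0.66, 0.74) = 0.66
  → value = 0.6600
Under probabilistic:
  P AND U = a·b on (0.6600, 0.7400) = 0.4884
  T OR U = a + b − a·b on (0.3700, 0.7400) = 0.8362
  (P AND U) AND (T OR U) = a·b on (0.4884, 0.8362) = 0.4084
  → value = 0.4084
|0.6600 − 0.4084| = 0.252

0.252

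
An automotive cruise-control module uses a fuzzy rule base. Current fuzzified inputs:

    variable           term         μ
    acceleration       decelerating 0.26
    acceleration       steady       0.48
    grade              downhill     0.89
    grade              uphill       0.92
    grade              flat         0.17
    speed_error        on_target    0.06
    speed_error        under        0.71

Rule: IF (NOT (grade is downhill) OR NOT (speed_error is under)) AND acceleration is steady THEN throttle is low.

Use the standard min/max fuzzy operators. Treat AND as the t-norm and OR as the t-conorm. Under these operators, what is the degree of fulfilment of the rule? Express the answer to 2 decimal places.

0.29

firing strength: (¬downhill=1−0.89=0.11 OR ¬under=1−0.71=0.29) = 0.29; AND[min(a, b)] with steady=0.48 → w = 0.29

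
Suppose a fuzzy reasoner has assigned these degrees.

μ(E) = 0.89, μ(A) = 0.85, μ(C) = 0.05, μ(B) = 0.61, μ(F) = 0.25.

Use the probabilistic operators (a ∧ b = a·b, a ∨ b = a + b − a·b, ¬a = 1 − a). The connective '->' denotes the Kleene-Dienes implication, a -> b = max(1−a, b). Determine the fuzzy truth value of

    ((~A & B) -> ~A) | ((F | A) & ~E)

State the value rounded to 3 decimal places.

~A = 1 − 0.8500 = 0.1500
~A & B = a·b on (0.1500, 0.6100) = 0.0915
~A = 1 − 0.8500 = 0.1500
(~A & B) -> ~A  [Kleene-Dienes: max(1−a, b)] with a=0.0915, b=0.1500 → 0.9085
F | A = a + b − a·b on (0.2500, 0.8500) = 0.8875
~E = 1 − 0.8900 = 0.1100
(F | A) & ~E = a·b on (0.8875, 0.1100) = 0.0976
((~A & B) -> ~A) | ((F | A) & ~E) = a + b − a·b on (0.9085, 0.0976) = 0.9174

0.917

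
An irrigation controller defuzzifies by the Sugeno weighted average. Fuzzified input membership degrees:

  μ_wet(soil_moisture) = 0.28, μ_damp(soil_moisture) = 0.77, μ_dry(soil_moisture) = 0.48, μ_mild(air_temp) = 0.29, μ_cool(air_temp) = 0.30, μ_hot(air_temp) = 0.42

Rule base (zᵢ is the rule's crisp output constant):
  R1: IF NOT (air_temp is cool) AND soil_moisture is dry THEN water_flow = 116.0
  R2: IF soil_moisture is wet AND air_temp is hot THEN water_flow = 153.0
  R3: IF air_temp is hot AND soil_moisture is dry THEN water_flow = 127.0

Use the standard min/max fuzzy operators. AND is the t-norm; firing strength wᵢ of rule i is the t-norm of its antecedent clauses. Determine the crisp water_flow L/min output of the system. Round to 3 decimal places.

128.695

R1 (z=116.0): ¬cool=1−0.30=0.70, dry=0.48; AND[min(a, b)] → w = 0.48
R2 (z=153.0): wet=0.28, hot=0.42; AND[min(a, b)] → w = 0.28
R3 (z=127.0): hot=0.42, dry=0.48; AND[min(a, b)] → w = 0.42
Weighted average = (0.48·116.0 + 0.28·153.0 + 0.42·127.0) / (0.48 + 0.28 + 0.42)
  = 151.8600 / 1.1800 = 128.695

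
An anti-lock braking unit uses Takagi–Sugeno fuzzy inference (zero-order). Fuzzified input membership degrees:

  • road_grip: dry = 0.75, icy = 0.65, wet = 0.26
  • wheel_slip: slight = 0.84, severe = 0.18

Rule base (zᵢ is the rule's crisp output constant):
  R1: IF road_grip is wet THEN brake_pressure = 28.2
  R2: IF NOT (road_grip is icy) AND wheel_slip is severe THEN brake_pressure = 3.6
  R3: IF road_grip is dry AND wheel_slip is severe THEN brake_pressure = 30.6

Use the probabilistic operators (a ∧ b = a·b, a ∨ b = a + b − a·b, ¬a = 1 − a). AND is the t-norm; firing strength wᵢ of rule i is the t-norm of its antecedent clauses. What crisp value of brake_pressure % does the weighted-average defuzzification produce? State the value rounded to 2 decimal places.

R1 (z=28.2): wet=0.26 → w = 0.2600
R2 (z=3.6): ¬icy=1−0.65=0.35, severe=0.18; AND[a·b] → w = 0.0630
R3 (z=30.6): dry=0.75, severe=0.18; AND[a·b] → w = 0.1350
Weighted average = (0.2600·28.2 + 0.0630·3.6 + 0.1350·30.6) / (0.2600 + 0.0630 + 0.1350)
  = 11.6898 / 0.4580 = 25.52

25.52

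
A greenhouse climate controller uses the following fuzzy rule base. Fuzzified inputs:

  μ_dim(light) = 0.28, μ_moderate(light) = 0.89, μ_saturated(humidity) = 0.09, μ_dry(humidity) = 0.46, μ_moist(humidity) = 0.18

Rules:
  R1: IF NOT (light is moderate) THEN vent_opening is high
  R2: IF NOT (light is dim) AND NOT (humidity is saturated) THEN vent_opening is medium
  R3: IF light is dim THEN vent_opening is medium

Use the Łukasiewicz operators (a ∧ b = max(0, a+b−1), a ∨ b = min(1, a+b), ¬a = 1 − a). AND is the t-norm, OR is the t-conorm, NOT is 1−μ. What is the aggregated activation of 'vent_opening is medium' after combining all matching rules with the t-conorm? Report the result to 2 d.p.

R1: ¬moderate=1−0.89=0.11 → w = 0.11
R2: ¬dim=1−0.28=0.72, ¬saturated=1−0.09=0.91; AND[max(0, a+b−1)] → w = 0.63
R3: dim=0.28 → w = 0.28
Rules with consequent 'medium': {R2, R3} → strengths 0.63, 0.28
Aggregate via t-conorm [min(1, a+b)]: 0.91

0.91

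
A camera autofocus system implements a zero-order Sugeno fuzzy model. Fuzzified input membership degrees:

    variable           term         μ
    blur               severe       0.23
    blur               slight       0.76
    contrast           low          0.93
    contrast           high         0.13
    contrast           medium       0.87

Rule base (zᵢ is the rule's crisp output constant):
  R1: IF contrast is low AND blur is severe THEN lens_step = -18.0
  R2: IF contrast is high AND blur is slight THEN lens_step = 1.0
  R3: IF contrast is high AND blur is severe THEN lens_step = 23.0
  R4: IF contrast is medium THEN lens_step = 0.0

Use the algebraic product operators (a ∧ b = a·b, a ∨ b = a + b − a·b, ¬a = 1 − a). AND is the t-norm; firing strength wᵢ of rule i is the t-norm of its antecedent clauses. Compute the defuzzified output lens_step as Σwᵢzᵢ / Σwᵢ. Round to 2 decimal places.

-2.53

R1 (z=-18.0): low=0.93, severe=0.23; AND[a·b] → w = 0.2139
R2 (z=1.0): high=0.13, slight=0.76; AND[a·b] → w = 0.0988
R3 (z=23.0): high=0.13, severe=0.23; AND[a·b] → w = 0.0299
R4 (z=0.0): medium=0.87 → w = 0.8700
Weighted average = (0.2139·-18.0 + 0.0988·1.0 + 0.0299·23.0 + 0.8700·0.0) / (0.2139 + 0.0988 + 0.0299 + 0.8700)
  = -3.0637 / 1.2126 = -2.53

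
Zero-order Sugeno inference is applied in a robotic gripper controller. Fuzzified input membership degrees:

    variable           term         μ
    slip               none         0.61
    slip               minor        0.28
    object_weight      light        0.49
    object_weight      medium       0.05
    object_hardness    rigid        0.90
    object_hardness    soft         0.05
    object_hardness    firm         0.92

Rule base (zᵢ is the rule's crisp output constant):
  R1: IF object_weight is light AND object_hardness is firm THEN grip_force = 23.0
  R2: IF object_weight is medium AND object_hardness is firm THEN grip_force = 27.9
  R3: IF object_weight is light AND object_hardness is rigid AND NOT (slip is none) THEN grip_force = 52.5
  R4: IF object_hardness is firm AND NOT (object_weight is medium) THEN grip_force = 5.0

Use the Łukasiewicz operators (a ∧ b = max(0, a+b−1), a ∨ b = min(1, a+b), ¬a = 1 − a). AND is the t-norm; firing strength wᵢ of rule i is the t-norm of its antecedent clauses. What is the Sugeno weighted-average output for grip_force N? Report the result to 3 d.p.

10.766

R1 (z=23.0): light=0.49, firm=0.92; AND[max(0, a+b−1)] → w = 0.41
R2 (z=27.9): medium=0.05, firm=0.92; AND[max(0, a+b−1)] → w = 0.00
R3 (z=52.5): light=0.49, rigid=0.90, ¬none=1−0.61=0.39; AND[max(0, a+b−1)] → w = 0.00
R4 (z=5.0): firm=0.92, ¬medium=1−0.05=0.95; AND[max(0, a+b−1)] → w = 0.87
Weighted average = (0.41·23.0 + 0.00·27.9 + 0.00·52.5 + 0.87·5.0) / (0.41 + 0.00 + 0.00 + 0.87)
  = 13.7800 / 1.2800 = 10.766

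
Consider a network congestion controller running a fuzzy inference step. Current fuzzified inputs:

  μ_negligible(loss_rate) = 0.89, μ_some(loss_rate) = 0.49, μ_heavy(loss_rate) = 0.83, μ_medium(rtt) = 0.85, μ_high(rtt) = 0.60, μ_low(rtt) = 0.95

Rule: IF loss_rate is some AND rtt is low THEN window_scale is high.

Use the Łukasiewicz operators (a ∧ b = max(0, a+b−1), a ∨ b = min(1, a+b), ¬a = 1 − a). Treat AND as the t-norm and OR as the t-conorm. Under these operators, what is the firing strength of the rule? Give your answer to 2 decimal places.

firing strength: some=0.49, low=0.95; AND[max(0, a+b−1)] → w = 0.44

0.44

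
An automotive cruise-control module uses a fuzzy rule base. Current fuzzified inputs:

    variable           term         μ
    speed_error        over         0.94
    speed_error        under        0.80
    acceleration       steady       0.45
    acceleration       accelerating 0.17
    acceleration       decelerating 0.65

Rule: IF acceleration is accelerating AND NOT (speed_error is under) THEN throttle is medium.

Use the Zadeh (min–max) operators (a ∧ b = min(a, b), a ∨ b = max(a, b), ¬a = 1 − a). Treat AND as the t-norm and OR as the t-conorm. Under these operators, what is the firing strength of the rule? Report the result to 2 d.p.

firing strength: accelerating=0.17, ¬under=1−0.80=0.20; AND[min(a, b)] → w = 0.17

0.17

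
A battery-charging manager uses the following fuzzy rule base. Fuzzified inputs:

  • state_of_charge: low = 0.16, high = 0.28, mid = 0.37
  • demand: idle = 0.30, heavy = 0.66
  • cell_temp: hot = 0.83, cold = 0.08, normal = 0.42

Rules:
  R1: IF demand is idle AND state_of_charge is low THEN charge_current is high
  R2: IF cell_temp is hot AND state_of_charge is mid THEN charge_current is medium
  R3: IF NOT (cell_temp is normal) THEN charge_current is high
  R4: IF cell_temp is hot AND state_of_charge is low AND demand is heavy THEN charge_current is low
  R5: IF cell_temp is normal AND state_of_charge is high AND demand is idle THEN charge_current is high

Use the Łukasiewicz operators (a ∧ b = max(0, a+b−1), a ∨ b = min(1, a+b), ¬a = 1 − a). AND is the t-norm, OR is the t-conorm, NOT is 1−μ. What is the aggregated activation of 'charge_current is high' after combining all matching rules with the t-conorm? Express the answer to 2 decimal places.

R1: idle=0.30, low=0.16; AND[max(0, a+b−1)] → w = 0.00
R2: hot=0.83, mid=0.37; AND[max(0, a+b−1)] → w = 0.20
R3: ¬normal=1−0.42=0.58 → w = 0.58
R4: hot=0.83, low=0.16, heavy=0.66; AND[max(0, a+b−1)] → w = 0.00
R5: normal=0.42, high=0.28, idle=0.30; AND[max(0, a+b−1)] → w = 0.00
Rules with consequent 'high': {R1, R3, R5} → strengths 0.00, 0.58, 0.00
Aggregate via t-conorm [min(1, a+b)]: 0.58

0.58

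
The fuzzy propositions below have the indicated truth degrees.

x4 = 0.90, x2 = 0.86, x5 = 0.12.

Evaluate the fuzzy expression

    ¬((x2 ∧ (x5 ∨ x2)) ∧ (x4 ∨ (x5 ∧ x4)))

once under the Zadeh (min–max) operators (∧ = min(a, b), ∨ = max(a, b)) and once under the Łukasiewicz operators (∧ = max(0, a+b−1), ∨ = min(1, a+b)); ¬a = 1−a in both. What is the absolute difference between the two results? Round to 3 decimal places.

0.100

Under Zadeh (min–max):
  x5 ∨ x2 = max(a, b) on (0.12, 0.86) = 0.86
  x2 ∧ (x5 ∨ x2) = min(a, b) on (0.86, 0.86) = 0.86
  x5 ∧ x4 = min(a, b) on (0.12, 0.90) = 0.12
  x4 ∨ (x5 ∧ x4) = max(a, b) on (0.90, 0.12) = 0.90
  (x2 ∧ (x5 ∨ x2)) ∧ (x4 ∨ (x5 ∧ x4)) = min(a, b) on (0.86, 0.90) = 0.86
  ¬((x2 ∧ (x5 ∨ x2)) ∧ (x4 ∨ (x5 ∧ x4))) = 1 − 0.86 = 0.14
  → value = 0.1400
Under Łukasiewicz:
  x5 ∨ x2 = min(1, a+b) on (0.12, 0.86) = 0.98
  x2 ∧ (x5 ∨ x2) = max(0, a+b−1) on (0.86, 0.98) = 0.84
  x5 ∧ x4 = max(0, a+b−1) on (0.12, 0.90) = 0.02
  x4 ∨ (x5 ∧ x4) = min(1, a+b) on (0.90, 0.02) = 0.92
  (x2 ∧ (x5 ∨ x2)) ∧ (x4 ∨ (x5 ∧ x4)) = max(0, a+b−1) on (0.84, 0.92) = 0.76
  ¬((x2 ∧ (x5 ∨ x2)) ∧ (x4 ∨ (x5 ∧ x4))) = 1 − 0.76 = 0.24
  → value = 0.2400
|0.1400 − 0.2400| = 0.100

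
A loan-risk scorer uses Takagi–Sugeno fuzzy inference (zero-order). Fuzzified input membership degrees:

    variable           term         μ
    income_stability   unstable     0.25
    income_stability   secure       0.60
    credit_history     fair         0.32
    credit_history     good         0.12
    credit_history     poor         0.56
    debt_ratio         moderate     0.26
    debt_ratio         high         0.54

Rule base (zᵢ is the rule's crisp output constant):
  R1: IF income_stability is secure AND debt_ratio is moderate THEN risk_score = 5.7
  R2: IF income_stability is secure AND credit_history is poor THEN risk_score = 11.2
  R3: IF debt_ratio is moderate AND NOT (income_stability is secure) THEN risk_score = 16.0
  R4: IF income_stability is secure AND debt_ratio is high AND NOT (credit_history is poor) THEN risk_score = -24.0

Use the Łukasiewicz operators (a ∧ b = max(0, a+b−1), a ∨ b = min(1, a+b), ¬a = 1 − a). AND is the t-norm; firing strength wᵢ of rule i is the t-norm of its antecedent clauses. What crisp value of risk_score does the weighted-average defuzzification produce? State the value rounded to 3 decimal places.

11.200

R1 (z=5.7): secure=0.60, moderate=0.26; AND[max(0, a+b−1)] → w = 0.00
R2 (z=11.2): secure=0.60, poor=0.56; AND[max(0, a+b−1)] → w = 0.16
R3 (z=16.0): moderate=0.26, ¬secure=1−0.60=0.40; AND[max(0, a+b−1)] → w = 0.00
R4 (z=-24.0): secure=0.60, high=0.54, ¬poor=1−0.56=0.44; AND[max(0, a+b−1)] → w = 0.00
Weighted average = (0.00·5.7 + 0.16·11.2 + 0.00·16.0 + 0.00·-24.0) / (0.00 + 0.16 + 0.00 + 0.00)
  = 1.7920 / 0.1600 = 11.200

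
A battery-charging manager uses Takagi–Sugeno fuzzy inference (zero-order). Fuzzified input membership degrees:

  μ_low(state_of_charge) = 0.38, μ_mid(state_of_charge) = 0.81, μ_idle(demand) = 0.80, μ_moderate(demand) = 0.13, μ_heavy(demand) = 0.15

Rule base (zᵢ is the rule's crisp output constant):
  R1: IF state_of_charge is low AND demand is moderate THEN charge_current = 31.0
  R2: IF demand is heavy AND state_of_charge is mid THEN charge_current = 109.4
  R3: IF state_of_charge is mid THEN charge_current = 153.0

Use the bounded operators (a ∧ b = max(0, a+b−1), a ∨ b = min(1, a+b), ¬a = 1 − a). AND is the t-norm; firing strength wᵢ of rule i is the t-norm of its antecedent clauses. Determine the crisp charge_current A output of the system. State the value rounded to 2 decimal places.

153.00

R1 (z=31.0): low=0.38, moderate=0.13; AND[max(0, a+b−1)] → w = 0.00
R2 (z=109.4): heavy=0.15, mid=0.81; AND[max(0, a+b−1)] → w = 0.00
R3 (z=153.0): mid=0.81 → w = 0.81
Weighted average = (0.00·31.0 + 0.00·109.4 + 0.81·153.0) / (0.00 + 0.00 + 0.81)
  = 123.9300 / 0.8100 = 153.00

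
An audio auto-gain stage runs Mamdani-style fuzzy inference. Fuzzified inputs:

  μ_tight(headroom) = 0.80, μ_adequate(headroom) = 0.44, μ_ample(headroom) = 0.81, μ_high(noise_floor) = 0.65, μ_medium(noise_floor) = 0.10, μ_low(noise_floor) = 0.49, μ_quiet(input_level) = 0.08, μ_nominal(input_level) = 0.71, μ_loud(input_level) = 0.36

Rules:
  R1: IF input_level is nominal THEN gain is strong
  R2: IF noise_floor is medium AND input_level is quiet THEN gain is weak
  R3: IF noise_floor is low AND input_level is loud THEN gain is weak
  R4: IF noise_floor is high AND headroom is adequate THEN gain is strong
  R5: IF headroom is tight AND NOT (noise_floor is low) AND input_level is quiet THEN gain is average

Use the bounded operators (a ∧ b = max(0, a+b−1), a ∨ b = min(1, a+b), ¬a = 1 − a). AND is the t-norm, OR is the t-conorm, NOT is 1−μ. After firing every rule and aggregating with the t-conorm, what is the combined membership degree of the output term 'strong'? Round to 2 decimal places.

0.80

R1: nominal=0.71 → w = 0.71
R2: medium=0.10, quiet=0.08; AND[max(0, a+b−1)] → w = 0.00
R3: low=0.49, loud=0.36; AND[max(0, a+b−1)] → w = 0.00
R4: high=0.65, adequate=0.44; AND[max(0, a+b−1)] → w = 0.09
R5: tight=0.80, ¬low=1−0.49=0.51, quiet=0.08; AND[max(0, a+b−1)] → w = 0.00
Rules with consequent 'strong': {R1, R4} → strengths 0.71, 0.09
Aggregate via t-conorm [min(1, a+b)]: 0.80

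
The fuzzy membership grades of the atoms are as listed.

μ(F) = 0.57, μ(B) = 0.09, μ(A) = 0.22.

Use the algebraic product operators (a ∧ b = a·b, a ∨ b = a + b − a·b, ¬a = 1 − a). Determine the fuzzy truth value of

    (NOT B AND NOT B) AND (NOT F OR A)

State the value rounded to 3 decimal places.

NOT B = 1 − 0.0900 = 0.9100
NOT B = 1 − 0.0900 = 0.9100
NOT B AND NOT B = a·b on (0.9100, 0.9100) = 0.8281
NOT F = 1 − 0.5700 = 0.4300
NOT F OR A = a + b − a·b on (0.4300, 0.2200) = 0.5554
(NOT B AND NOT B) AND (NOT F OR A) = a·b on (0.8281, 0.5554) = 0.4599

0.460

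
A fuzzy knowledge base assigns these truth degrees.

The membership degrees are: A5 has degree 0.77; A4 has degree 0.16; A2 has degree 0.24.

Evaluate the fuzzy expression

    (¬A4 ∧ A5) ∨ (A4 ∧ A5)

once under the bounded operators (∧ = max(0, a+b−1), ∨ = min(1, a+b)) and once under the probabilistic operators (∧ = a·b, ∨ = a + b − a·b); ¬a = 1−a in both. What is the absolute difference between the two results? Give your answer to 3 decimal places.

Under bounded:
  ¬A4 = 1 − 0.16 = 0.84
  ¬A4 ∧ A5 = max(0, a+b−1) on (0.84, 0.77) = 0.61
  A4 ∧ A5 = max(0, a+b−1) on (0.16, 0.77) = 0.00
  (¬A4 ∧ A5) ∨ (A4 ∧ A5) = min(1, a+b) on (0.61, 0.00) = 0.61
  → value = 0.6100
Under probabilistic:
  ¬A4 = 1 − 0.1600 = 0.8400
  ¬A4 ∧ A5 = a·b on (0.8400, 0.7700) = 0.6468
  A4 ∧ A5 = a·b on (0.1600, 0.7700) = 0.1232
  (¬A4 ∧ A5) ∨ (A4 ∧ A5) = a + b − a·b on (0.6468, 0.1232) = 0.6903
  → value = 0.6903
|0.6100 − 0.6903| = 0.080

0.080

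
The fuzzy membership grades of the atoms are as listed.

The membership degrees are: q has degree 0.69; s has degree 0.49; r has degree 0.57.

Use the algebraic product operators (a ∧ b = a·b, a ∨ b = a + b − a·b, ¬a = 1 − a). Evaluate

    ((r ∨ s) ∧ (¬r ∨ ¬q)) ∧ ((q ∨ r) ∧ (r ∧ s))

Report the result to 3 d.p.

r ∨ s = a + b − a·b on (0.5700, 0.4900) = 0.7807
¬r = 1 − 0.5700 = 0.4300
¬q = 1 − 0.6900 = 0.3100
¬r ∨ ¬q = a + b − a·b on (0.4300, 0.3100) = 0.6067
(r ∨ s) ∧ (¬r ∨ ¬q) = a·b on (0.7807, 0.6067) = 0.4737
q ∨ r = a + b − a·b on (0.6900, 0.5700) = 0.8667
r ∧ s = a·b on (0.5700, 0.4900) = 0.2793
(q ∨ r) ∧ (r ∧ s) = a·b on (0.8667, 0.2793) = 0.2421
((r ∨ s) ∧ (¬r ∨ ¬q)) ∧ ((q ∨ r) ∧ (r ∧ s)) = a·b on (0.4737, 0.2421) = 0.1147

0.115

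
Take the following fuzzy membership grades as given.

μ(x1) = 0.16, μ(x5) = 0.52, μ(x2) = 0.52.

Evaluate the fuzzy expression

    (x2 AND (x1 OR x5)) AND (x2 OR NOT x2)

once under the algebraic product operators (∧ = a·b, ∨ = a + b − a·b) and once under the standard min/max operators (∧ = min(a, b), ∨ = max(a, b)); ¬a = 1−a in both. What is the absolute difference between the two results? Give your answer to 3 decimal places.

0.287

Under algebraic product:
  x1 OR x5 = a + b − a·b on (0.1600, 0.5200) = 0.5968
  x2 AND (x1 OR x5) = a·b on (0.5200, 0.5968) = 0.3103
  NOT x2 = 1 − 0.5200 = 0.4800
  x2 OR NOT x2 = a + b − a·b on (0.5200, 0.4800) = 0.7504
  (x2 AND (x1 OR x5)) AND (x2 OR NOT x2) = a·b on (0.3103, 0.7504) = 0.2329
  → value = 0.2329
Under standard min/max:
  x1 OR x5 = max(a, b) on (0.16, 0.52) = 0.52
  x2 AND (x1 OR x5) = min(a, b) on (0.52, 0.52) = 0.52
  NOT x2 = 1 − 0.52 = 0.48
  x2 OR NOT x2 = max(a, b) on (0.52, 0.48) = 0.52
  (x2 AND (x1 OR x5)) AND (x2 OR NOT x2) = min(a, b) on (0.52, 0.52) = 0.52
  → value = 0.5200
|0.2329 − 0.5200| = 0.287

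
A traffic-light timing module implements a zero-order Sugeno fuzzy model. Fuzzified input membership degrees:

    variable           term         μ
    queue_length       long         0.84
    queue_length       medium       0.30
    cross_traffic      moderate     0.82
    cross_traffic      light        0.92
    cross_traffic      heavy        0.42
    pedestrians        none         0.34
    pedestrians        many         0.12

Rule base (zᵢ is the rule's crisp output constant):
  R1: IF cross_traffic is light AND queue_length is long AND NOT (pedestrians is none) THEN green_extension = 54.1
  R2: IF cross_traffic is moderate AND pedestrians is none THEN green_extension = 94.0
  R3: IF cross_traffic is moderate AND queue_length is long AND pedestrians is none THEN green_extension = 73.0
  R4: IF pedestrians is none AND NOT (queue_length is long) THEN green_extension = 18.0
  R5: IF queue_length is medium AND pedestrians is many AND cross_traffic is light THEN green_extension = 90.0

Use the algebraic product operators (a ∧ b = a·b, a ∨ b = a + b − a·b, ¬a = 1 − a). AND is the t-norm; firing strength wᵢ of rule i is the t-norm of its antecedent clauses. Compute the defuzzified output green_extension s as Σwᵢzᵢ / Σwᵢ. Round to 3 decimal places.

R1 (z=54.1): light=0.92, long=0.84, ¬none=1−0.34=0.66; AND[a·b] → w = 0.5100
R2 (z=94.0): moderate=0.82, none=0.34; AND[a·b] → w = 0.2788
R3 (z=73.0): moderate=0.82, long=0.84, none=0.34; AND[a·b] → w = 0.2342
R4 (z=18.0): none=0.34, ¬long=1−0.84=0.16; AND[a·b] → w = 0.0544
R5 (z=90.0): medium=0.30, many=0.12, light=0.92; AND[a·b] → w = 0.0331
Weighted average = (0.5100·54.1 + 0.2788·94.0 + 0.2342·73.0 + 0.0544·18.0 + 0.0331·90.0) / (0.5100 + 0.2788 + 0.2342 + 0.0544 + 0.0331)
  = 74.8568 / 1.1106 = 67.405

67.405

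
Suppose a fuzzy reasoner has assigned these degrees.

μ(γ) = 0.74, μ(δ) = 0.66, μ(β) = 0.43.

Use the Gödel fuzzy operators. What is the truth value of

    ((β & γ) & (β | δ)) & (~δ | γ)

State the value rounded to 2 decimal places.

β & γ = min(a, b) on (0.43, 0.74) = 0.43
β | δ = max(a, b) on (0.43, 0.66) = 0.66
(β & γ) & (β | δ) = min(a, b) on (0.43, 0.66) = 0.43
~δ = 1 − 0.66 = 0.34
~δ | γ = max(a, b) on (0.34, 0.74) = 0.74
((β & γ) & (β | δ)) & (~δ | γ) = min(a, b) on (0.43, 0.74) = 0.43

0.43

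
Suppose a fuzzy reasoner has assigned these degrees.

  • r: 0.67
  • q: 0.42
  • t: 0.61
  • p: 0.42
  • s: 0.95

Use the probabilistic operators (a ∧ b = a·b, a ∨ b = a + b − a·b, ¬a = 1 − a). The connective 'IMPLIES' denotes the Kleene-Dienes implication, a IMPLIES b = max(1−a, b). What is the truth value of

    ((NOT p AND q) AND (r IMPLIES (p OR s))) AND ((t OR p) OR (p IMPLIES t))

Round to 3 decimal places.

0.216

NOT p = 1 − 0.4200 = 0.5800
NOT p AND q = a·b on (0.5800, 0.4200) = 0.2436
p OR s = a + b − a·b on (0.4200, 0.9500) = 0.9710
r IMPLIES (p OR s)  [Kleene-Dienes: max(1−a, b)] with a=0.6700, b=0.9710 → 0.9710
(NOT p AND q) AND (r IMPLIES (p OR s)) = a·b on (0.2436, 0.9710) = 0.2365
t OR p = a + b − a·b on (0.6100, 0.4200) = 0.7738
p IMPLIES t  [Kleene-Dienes: max(1−a, b)] with a=0.4200, b=0.6100 → 0.6100
(t OR p) OR (p IMPLIES t) = a + b − a·b on (0.7738, 0.6100) = 0.9118
((NOT p AND q) AND (r IMPLIES (p OR s))) AND ((t OR p) OR (p IMPLIES t)) = a·b on (0.2365, 0.9118) = 0.2157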